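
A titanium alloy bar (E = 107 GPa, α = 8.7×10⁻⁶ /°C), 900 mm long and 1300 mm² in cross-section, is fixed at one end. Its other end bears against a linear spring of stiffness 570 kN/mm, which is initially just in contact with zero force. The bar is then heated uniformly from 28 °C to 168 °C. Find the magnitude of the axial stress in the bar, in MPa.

Free thermal expansion: δ_free = αΔT L = 8.7×10⁻⁶ × 140 × 900 = 1.096 mm.
With a force P in the spring, the elastic change of the bar is PL/(AE) and that of the spring is P/k; compatibility requires their sum to equal δ_free.
P [ L/(AE) + 1/k ] = δ_free → P [ 900/(1300×107×10³) + 1/(570×10³) ] = 1.096.
P = 1.096 / 8.225×10⁻⁶ = 133300 N.
σ = P/A = 133300/1300 = 102.5 MPa.

σ ≈ 103 MPa (compressive)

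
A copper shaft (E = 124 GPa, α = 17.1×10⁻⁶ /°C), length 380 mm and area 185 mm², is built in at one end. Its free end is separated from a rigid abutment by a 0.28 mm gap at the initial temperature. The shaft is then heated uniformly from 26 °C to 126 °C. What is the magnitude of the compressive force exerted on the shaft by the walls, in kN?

P ≈ 22.3 kN

Unrestrained expansion: δ_free = αΔT L = 17.1×10⁻⁶ × 100 × 380 = 0.6498 mm.
The gap closes (δ_free > 0.28 mm) and the wall then resists a further 0.6498 − 0.28 = 0.3698 mm of expansion.
That suppressed elongation corresponds to σ = E·Δ/L = 124×10³ × 0.3698/380 = 120.7 MPa.
Force on the wall = σA = 120.7 × 185 mm² = 22.32 kN.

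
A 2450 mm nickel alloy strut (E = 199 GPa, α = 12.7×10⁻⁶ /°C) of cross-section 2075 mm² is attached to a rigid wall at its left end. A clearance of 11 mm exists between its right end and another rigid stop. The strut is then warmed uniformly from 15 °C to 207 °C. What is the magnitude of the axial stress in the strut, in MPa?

Free thermal elongation = αΔT L = 12.7×10⁻⁶ × 192 × 2450 = 5.974 mm.
This is smaller than the 11 mm clearance, so the strut expands freely without reaching the stop — the stress is zero.

σ ≈ 0 MPa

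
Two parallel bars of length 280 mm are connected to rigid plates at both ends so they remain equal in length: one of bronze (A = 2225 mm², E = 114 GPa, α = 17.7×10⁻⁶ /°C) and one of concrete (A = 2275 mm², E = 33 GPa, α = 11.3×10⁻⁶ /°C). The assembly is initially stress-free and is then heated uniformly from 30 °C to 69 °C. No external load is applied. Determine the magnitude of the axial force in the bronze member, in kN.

P ≈ 14.5 kN (compressive in the bronze)

The bronze has the larger α, so on heating it would change length more than the concrete if both were free. The rigid plates force a common final length, so the bronze is put into compression and the concrete into tension, with equal and opposite forces P (no external load).
Compatibility of the two members (thermal + elastic change equal): (α₁ − α₂)ΔT = P·[1/(A₁E₁) + 1/(A₂E₂)].
|α₁ − α₂|·ΔT = 6.4×10⁻⁶ × 39 = 0.0002496.
1/(A₁E₁) + 1/(A₂E₂) = 1/(2225×114×10³) + 1/(2275×33×10³) = 1.726×10⁻⁸ N⁻¹.
So P = 0.0002496 / 1.726×10⁻⁸ = 14.46 kN.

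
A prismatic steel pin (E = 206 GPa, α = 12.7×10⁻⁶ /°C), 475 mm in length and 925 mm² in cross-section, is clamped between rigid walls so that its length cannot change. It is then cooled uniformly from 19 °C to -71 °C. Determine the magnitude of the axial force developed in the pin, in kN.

P ≈ 218 kN (tensile)

The ends cannot move, so σ = EαΔT = 206×10³ × 12.7×10⁻⁶ × 90 = 235.5 MPa.
Then P = σA = 235.5 × 925 mm² = 217.8 kN, tensile.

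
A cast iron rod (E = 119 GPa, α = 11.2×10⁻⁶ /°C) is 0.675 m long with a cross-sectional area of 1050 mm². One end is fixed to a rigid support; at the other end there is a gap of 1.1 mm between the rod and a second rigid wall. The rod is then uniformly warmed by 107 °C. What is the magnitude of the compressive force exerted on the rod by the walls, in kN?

P ≈ 0 kN

Unrestrained expansion: δ_free = αΔT L = 11.2×10⁻⁶ × 107 × 675 = 0.8089 mm.
This is smaller than the 1.1 mm clearance, so the rod expands freely without reaching the stop — the stress is zero.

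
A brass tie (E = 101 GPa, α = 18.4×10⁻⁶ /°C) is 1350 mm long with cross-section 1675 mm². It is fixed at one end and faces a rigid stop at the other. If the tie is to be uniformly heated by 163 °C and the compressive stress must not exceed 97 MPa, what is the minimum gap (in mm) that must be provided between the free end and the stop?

g ≈ 2.75 mm

With no wall the tie would lengthen by αΔT L = 18.4×10⁻⁶ × 163 × 1350 = 4.049 mm.
At the allowable stress the elastic shortening the wall may impose is σL/E = 97 × 1350 / (101×10³) = 1.297 mm.
So the gap has to take up the difference, g_min = δ_free − σL/E = 4.049 − 1.297 = 2.752 mm.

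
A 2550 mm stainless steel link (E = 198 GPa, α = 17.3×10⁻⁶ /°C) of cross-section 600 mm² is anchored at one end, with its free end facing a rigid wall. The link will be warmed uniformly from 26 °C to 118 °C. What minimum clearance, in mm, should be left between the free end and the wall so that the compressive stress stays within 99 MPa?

Free expansion if unrestrained: δ_free = αΔT L = 17.3×10⁻⁶ × 92 × 2550 = 4.059 mm.
At the allowable stress the elastic shortening the wall may impose is σL/E = 99 × 2550 / (198×10³) = 1.275 mm.
So the gap has to take up the difference, g_min = δ_free − σL/E = 4.059 − 1.275 = 2.784 mm.

g ≈ 2.78 mm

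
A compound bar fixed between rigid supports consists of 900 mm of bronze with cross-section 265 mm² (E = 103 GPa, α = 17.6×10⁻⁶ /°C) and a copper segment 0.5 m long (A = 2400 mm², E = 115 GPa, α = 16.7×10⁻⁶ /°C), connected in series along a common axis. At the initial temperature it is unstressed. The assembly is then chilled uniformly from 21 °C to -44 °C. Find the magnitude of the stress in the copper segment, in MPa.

Free thermal contraction of the whole bar: Σ αᵢΔT Lᵢ = 17.6×10⁻⁶×65×900 + 16.7×10⁻⁶×65×500 = 1.572 mm.
Since the ends are fixed, an axial force P builds up, equal in every segment, with P · Σ Lᵢ/(AᵢEᵢ) = δ_free.
The series flexibility is Σ Lᵢ/(AᵢEᵢ) = 900/(265×103×10³) + 500/(2400×115×10³) = 3.478×10⁻⁵ mm/N.
So P = 1.572 / 3.478×10⁻⁵ = 45.2 kN, tensile.
σ_{copper} = P / A = 45200 / 2400 = 18.83 MPa.

σ ≈ 18.8 MPa (tensile)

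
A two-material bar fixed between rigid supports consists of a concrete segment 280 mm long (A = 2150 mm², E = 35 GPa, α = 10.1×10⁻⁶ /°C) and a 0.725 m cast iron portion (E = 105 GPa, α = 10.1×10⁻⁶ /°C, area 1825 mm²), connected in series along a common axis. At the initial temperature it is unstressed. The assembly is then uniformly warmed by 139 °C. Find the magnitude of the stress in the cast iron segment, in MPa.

σ ≈ 103 MPa (compressive)

Free thermal expansion of the whole bar: Σ αᵢΔT Lᵢ = 10.1×10⁻⁶×139×280 + 10.1×10⁻⁶×139×725 = 1.411 mm.
The rigid supports impose zero overall length change; the single axial force P common to all segments must satisfy P Σ Lᵢ/(AᵢEᵢ) = δ_free.
Σ Lᵢ/(AᵢEᵢ) = 280/(2150×35×10³) + 725/(1825×105×10³) = 7.504×10⁻⁶ mm/N.
So P = 1.411 / 7.504×10⁻⁶ = 188 kN, compressive.
σ_{cast iron} = P / A = 188000 / 1825 = 103 MPa.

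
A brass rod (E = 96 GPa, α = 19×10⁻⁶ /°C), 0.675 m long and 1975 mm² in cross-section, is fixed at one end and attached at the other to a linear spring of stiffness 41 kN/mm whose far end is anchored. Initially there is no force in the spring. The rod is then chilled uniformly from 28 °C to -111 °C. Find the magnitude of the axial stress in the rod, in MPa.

Free thermal contraction: δ_free = αΔT L = 19×10⁻⁶ × 139 × 675 = 1.783 mm.
With a force P in the spring, the elastic change of the rod is PL/(AE) and that of the spring is P/k; compatibility requires their sum to equal δ_free.
So P = δ_free / [L/(AE) + 1/k] = 1.783 / [ 675/(1975×96×10³) + 1/(41×10³) ].
P = 1.783 / 2.795×10⁻⁵ = 63780 N.
σ = P/A = 63780/1975 = 32.29 MPa.

σ ≈ 32.3 MPa (tensile)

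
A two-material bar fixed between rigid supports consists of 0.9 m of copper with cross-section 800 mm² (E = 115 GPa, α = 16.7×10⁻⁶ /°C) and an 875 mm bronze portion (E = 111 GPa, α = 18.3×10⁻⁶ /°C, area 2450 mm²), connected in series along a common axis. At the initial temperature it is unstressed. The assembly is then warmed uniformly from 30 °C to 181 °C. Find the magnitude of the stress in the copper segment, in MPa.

If the supports were absent, the total length change would be Σ αᵢΔT Lᵢ = 16.7×10⁻⁶×151×900 + 18.3×10⁻⁶×151×875 = 4.687 mm.
The rigid supports impose zero overall length change; the single axial force P common to all segments must satisfy P Σ Lᵢ/(AᵢEᵢ) = δ_free.
Σ Lᵢ/(AᵢEᵢ) = 900/(800×115×10³) + 875/(2450×111×10³) = 1.3×10⁻⁵ mm/N.
P = 4.687 / 1.3×10⁻⁵ = 360600 N = 360.6 kN, compressive.
σ_{copper} = P / A = 360600 / 800 = 450.7 MPa.

σ ≈ 451 MPa (compressive)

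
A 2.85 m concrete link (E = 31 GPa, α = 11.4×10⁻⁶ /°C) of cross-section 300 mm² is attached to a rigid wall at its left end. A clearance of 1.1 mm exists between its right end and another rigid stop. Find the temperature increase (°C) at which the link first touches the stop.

Contact occurs when the free expansion equals the gap: αΔT L = 1.1 mm.
ΔT = 1.1 / (11.4×10⁻⁶ × 2850) = 33.86 °C.

ΔT ≈ 33.9 °C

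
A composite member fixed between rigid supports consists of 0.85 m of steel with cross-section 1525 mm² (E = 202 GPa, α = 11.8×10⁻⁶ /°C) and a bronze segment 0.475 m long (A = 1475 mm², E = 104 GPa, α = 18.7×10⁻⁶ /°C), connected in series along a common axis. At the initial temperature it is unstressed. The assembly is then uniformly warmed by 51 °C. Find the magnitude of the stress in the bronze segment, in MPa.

If the supports were absent, the total length change would be Σ αᵢΔT Lᵢ = 11.8×10⁻⁶×51×850 + 18.7×10⁻⁶×51×475 = 0.9645 mm.
Since the ends are fixed, an axial force P builds up, equal in every segment, with P · Σ Lᵢ/(AᵢEᵢ) = δ_free.
Σ Lᵢ/(AᵢEᵢ) = 850/(1525×202×10³) + 475/(1475×104×10³) = 5.856×10⁻⁶ mm/N.
P = 0.9645 / 5.856×10⁻⁶ = 164700 N = 164.7 kN, compressive.
σ_{bronze} = P / A = 164700 / 1475 = 111.7 MPa.

σ ≈ 112 MPa (compressive)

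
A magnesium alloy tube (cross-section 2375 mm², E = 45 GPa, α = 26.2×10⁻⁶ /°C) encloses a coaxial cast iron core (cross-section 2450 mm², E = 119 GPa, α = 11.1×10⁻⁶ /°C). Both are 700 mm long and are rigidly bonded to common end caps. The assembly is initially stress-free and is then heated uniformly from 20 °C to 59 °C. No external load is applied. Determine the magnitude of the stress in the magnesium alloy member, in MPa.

σ ≈ 19.4 MPa (compressive)

Equilibrium of a rigid end plate with no external load gives equal and opposite internal forces ±P in the two members. Since α_{magnesium alloy} > α_{cast iron}, heating drives the magnesium alloy into compression and the cast iron into tension.
Setting the final lengths equal and cancelling L: (α₁ − α₂)ΔT = P/(A₁E₁) + P/(A₂E₂).
|α₁ − α₂|·ΔT = 15.1×10⁻⁶ × 39 = 0.0005889.
1/(A₁E₁) + 1/(A₂E₂) = 1/(2375×45×10³) + 1/(2450×119×10³) = 1.279×10⁻⁸ N⁻¹.
So P = 0.0005889 / 1.279×10⁻⁸ = 46.06 kN.
σ_{magnesium alloy} = P/A₁ = 46060/2375 = 19.39 MPa, compressive.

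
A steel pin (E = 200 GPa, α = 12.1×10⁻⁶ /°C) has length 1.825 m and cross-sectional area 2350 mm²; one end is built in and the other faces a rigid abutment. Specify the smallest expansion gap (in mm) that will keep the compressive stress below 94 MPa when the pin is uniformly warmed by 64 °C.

g ≈ 0.556 mm

With no wall the pin would lengthen by αΔT L = 12.1×10⁻⁶ × 64 × 1825 = 1.413 mm.
A stress of 94 MPa corresponds to the wall pushing the pin back by σL/E = 94×1825/(200×10³) = 0.8578 mm.
So the gap has to take up the difference, g_min = δ_free − σL/E = 1.413 − 0.8578 = 0.5555 mm.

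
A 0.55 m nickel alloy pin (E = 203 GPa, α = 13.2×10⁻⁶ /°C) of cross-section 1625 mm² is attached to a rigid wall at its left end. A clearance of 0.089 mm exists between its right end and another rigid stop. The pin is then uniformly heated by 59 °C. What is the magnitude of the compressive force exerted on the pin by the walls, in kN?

Unrestrained expansion: δ_free = αΔT L = 13.2×10⁻⁶ × 59 × 550 = 0.4283 mm.
This exceeds the 0.089 mm gap, so the wall pushes back. The portion of expansion that must be recovered elastically is δ_free − gap = 0.4283 − 0.089 = 0.3393 mm.
That suppressed elongation corresponds to σ = E·Δ/L = 203×10³ × 0.3393/550 = 125.2 MPa.
P = σA = 125.2 × 1625 = 203.5 kN.

P ≈ 204 kN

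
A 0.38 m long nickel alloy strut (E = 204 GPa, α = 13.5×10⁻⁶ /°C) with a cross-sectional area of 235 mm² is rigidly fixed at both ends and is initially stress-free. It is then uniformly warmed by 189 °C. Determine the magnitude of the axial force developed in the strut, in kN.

P ≈ 122 kN (compressive)

The ends cannot move, so σ = EαΔT = 204×10³ × 13.5×10⁻⁶ × 189 = 520.5 MPa.
P = AEαΔT = 235 × 204×10³ × 13.5×10⁻⁶ × 189 = 122.3 kN (compressive).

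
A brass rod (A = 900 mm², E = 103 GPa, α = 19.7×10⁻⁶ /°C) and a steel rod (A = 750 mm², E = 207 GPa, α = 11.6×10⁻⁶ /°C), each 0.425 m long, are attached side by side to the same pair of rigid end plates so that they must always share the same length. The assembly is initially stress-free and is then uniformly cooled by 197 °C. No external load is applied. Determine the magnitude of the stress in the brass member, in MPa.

σ ≈ 103 MPa (tensile)

Equilibrium of a rigid end plate with no external load gives equal and opposite internal forces ±P in the two members. Since α_{brass} > α_{steel}, cooling drives the brass into tension and the steel into compression.
Compatibility of the two members (thermal + elastic change equal): (α₁ − α₂)ΔT = P·[1/(A₁E₁) + 1/(A₂E₂)].
|α₁ − α₂|·ΔT = 8.1×10⁻⁶ × 197 = 0.001596.
1/(A₁E₁) + 1/(A₂E₂) = 1/(900×103×10³) + 1/(750×207×10³) = 1.723×10⁻⁸ N⁻¹.
So P = 0.001596 / 1.723×10⁻⁸ = 92.62 kN.
σ_{brass} = P/A₁ = 92620/900 = 102.9 MPa, tensile.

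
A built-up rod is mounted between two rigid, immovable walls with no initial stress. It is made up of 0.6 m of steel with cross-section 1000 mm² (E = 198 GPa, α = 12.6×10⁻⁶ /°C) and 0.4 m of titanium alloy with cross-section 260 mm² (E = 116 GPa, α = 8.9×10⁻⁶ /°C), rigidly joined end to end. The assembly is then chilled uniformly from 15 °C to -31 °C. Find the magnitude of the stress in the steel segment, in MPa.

If the supports were absent, the total length change would be Σ αᵢΔT Lᵢ = 12.6×10⁻⁶×46×600 + 8.9×10⁻⁶×46×400 = 0.5115 mm.
The walls prevent any net length change, so an axial force P (same in every segment) develops. Compatibility: P · Σ Lᵢ/(AᵢEᵢ) = δ_free.
The series flexibility is Σ Lᵢ/(AᵢEᵢ) = 600/(1000×198×10³) + 400/(260×116×10³) = 1.629×10⁻⁵ mm/N.
P = 0.5115 / 1.629×10⁻⁵ = 31400 N = 31.4 kN, tensile.
σ_{steel} = P / A = 31400 / 1000 = 31.4 MPa.

σ ≈ 31.4 MPa (tensile)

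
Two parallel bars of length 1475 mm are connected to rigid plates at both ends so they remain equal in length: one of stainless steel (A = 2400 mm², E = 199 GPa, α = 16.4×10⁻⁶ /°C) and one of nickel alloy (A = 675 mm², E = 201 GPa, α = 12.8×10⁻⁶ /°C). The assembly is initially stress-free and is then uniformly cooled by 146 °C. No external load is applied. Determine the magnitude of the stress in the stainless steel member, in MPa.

The stainless steel has the larger α, so on cooling it would change length more than the nickel alloy if both were free. The rigid plates force a common final length, so the stainless steel is put into tension and the nickel alloy into compression, with equal and opposite forces P (no external load).
Equating the net (thermal + elastic) strains gives |α₁ − α₂|·ΔT = P·[1/(A₁E₁) + 1/(A₂E₂)].
|α₁ − α₂|·ΔT = 3.6×10⁻⁶ × 146 = 0.0005256.
1/(A₁E₁) + 1/(A₂E₂) = 1/(2400×199×10³) + 1/(675×201×10³) = 9.464×10⁻⁹ N⁻¹.
So P = 0.0005256 / 9.464×10⁻⁹ = 55.53 kN.
σ_{stainless steel} = P/A₁ = 55530/2400 = 23.14 MPa, tensile.

σ ≈ 23.1 MPa (tensile)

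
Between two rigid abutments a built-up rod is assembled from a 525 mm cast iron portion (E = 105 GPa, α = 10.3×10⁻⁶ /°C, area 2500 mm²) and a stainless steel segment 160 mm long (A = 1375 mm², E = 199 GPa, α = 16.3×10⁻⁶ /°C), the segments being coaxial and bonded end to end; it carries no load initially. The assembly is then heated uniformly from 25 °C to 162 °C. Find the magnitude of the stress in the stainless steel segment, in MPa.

σ ≈ 309 MPa (compressive)

Free thermal expansion of the whole bar: Σ αᵢΔT Lᵢ = 10.3×10⁻⁶×137×525 + 16.3×10⁻⁶×137×160 = 1.098 mm.
The walls prevent any net length change, so an axial force P (same in every segment) develops. Compatibility: P · Σ Lᵢ/(AᵢEᵢ) = δ_free.
The series flexibility is Σ Lᵢ/(AᵢEᵢ) = 525/(2500×105×10³) + 160/(1375×199×10³) = 2.585×10⁻⁶ mm/N.
Hence P = δ_free / Σ(L/AE) = 1.098/2.585×10⁻⁶ = 424.8 kN (compressive).
σ_{stainless steel} = P / A = 424800 / 1375 = 309 MPa.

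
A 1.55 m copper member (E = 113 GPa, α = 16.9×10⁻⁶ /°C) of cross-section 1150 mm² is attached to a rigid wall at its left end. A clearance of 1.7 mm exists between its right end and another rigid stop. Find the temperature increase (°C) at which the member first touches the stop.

ΔT ≈ 64.9 °C

The gap closes when αΔT L = 1.7 mm, since the member is still unstressed at that instant.
ΔT = 1.7 / (16.9×10⁻⁶ × 1550) = 64.9 °C.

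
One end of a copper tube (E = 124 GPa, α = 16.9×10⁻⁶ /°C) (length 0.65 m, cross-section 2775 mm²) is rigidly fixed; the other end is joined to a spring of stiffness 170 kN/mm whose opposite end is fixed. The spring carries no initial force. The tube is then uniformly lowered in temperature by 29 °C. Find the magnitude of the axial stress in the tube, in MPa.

Free thermal contraction: δ_free = αΔT L = 16.9×10⁻⁶ × 29 × 650 = 0.3186 mm.
Let P be the tensile force in the spring. The tube extends elastically by PL/(AE) and the spring stretches by P/k; together these equal δ_free.
So P = δ_free / [L/(AE) + 1/k] = 0.3186 / [ 650/(2775×124×10³) + 1/(170×10³) ].
P = 0.3186 / 7.771×10⁻⁶ = 40990 N.
σ = P/A = 40990/2775 = 14.77 MPa.

σ ≈ 14.8 MPa (tensile)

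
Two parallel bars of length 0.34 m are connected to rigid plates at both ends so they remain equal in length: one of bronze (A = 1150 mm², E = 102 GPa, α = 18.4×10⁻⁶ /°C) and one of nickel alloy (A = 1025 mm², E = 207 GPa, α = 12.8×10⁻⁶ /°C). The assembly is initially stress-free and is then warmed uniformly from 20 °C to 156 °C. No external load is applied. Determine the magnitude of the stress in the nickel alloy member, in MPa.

Both members must finish at the same length. With the larger α, the bronze tends to over-expand; the plates restrain it, putting the bronze in compression and the nickel alloy in tension. With no external load the two internal forces are equal and opposite, magnitude P.
Compatibility of the two members (thermal + elastic change equal): (α₁ − α₂)ΔT = P·[1/(A₁E₁) + 1/(A₂E₂)].
|α₁ − α₂|·ΔT = 5.6×10⁻⁶ × 136 = 0.0007616.
1/(A₁E₁) + 1/(A₂E₂) = 1/(1150×102×10³) + 1/(1025×207×10³) = 1.324×10⁻⁸ N⁻¹.
P = 0.0007616 / 1.324×10⁻⁸ = 57530 N = 57.53 kN.
σ_{nickel alloy} = P/A₂ = 57530/1025 = 56.13 MPa, tensile.

σ ≈ 56.1 MPa (tensile)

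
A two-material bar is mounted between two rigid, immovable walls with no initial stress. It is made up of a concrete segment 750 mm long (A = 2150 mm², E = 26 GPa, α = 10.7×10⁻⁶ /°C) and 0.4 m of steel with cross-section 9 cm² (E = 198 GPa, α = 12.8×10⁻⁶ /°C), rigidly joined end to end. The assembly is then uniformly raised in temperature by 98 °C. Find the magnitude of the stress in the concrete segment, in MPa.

σ ≈ 38.3 MPa (compressive)

Free thermal expansion of the whole bar: Σ αᵢΔT Lᵢ = 10.7×10⁻⁶×98×750 + 12.8×10⁻⁶×98×400 = 1.288 mm.
The walls prevent any net length change, so an axial force P (same in every segment) develops. Compatibility: P · Σ Lᵢ/(AᵢEᵢ) = δ_free.
Σ Lᵢ/(AᵢEᵢ) = 750/(2150×26×10³) + 400/(900×198×10³) = 1.566×10⁻⁵ mm/N.
P = 1.288 / 1.566×10⁻⁵ = 82250 N = 82.25 kN, compressive.
σ_{concrete} = P / A = 82250 / 2150 = 38.26 MPa.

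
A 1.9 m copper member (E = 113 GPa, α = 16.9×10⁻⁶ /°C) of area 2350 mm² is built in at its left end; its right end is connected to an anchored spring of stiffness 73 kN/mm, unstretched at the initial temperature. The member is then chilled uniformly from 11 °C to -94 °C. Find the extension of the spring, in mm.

δ ≈ 2.21 mm

The unrestrained thermal change is αΔT L = 16.9×10⁻⁶ × 105 × 1900 = 3.372 mm.
With a force P in the spring, the elastic change of the member is PL/(AE) and that of the spring is P/k; compatibility requires their sum to equal δ_free.
P [ L/(AE) + 1/k ] = δ_free → P [ 1900/(2350×113×10³) + 1/(73×10³) ] = 3.372.
P = 3.372 / 2.085×10⁻⁵ = 161700 N.
Spring extension = P/k = 161700/(73×10³) = 2.215 mm.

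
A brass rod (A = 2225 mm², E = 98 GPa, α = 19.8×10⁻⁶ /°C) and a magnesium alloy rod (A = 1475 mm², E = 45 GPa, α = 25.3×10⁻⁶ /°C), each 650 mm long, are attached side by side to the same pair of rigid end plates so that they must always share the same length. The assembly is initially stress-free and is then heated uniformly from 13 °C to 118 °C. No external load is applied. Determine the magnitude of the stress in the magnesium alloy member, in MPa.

σ ≈ 19.9 MPa (compressive)

The magnesium alloy has the larger α, so on heating it would change length more than the brass if both were free. The rigid plates force a common final length, so the magnesium alloy is put into compression and the brass into tension, with equal and opposite forces P (no external load).
Equating the net (thermal + elastic) strains gives |α₁ − α₂|·ΔT = P·[1/(A₁E₁) + 1/(A₂E₂)].
|α₁ − α₂|·ΔT = 5.5×10⁻⁶ × 105 = 0.0005775.
1/(A₁E₁) + 1/(A₂E₂) = 1/(2225×98×10³) + 1/(1475×45×10³) = 1.965×10⁻⁸ N⁻¹.
So P = 0.0005775 / 1.965×10⁻⁸ = 29.39 kN.
σ_{magnesium alloy} = P/A₂ = 29390/1475 = 19.92 MPa, compressive.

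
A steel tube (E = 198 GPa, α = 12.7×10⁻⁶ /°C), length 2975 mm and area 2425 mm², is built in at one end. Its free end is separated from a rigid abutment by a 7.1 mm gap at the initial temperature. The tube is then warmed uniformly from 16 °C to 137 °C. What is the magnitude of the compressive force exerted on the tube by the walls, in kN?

P ≈ 0 kN

If the wall were absent the tube would grow by αΔT L = 12.7×10⁻⁶ × 121 × 2975 = 4.572 mm.
This is smaller than the 7.1 mm clearance, so the tube expands freely without reaching the stop — the stress is zero.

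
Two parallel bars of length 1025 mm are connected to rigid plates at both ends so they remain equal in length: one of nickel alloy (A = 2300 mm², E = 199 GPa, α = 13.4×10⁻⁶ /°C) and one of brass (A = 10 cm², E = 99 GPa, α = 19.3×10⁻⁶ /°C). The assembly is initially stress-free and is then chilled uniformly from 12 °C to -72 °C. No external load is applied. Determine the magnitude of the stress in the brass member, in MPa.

The brass has the larger α, so on cooling it would change length more than the nickel alloy if both were free. The rigid plates force a common final length, so the brass is put into tension and the nickel alloy into compression, with equal and opposite forces P (no external load).
Equating the net (thermal + elastic) strains gives |α₁ − α₂|·ΔT = P·[1/(A₁E₁) + 1/(A₂E₂)].
|α₁ − α₂|·ΔT = 5.9×10⁻⁶ × 84 = 0.0004956.
1/(A₁E₁) + 1/(A₂E₂) = 1/(2300×199×10³) + 1/(1000×99×10³) = 1.229×10⁻⁸ N⁻¹.
P = 0.0004956 / 1.229×10⁻⁸ = 40340 N = 40.34 kN.
σ_{brass} = P/A₂ = 40340/1000 = 40.34 MPa, tensile.

σ ≈ 40.3 MPa (tensile)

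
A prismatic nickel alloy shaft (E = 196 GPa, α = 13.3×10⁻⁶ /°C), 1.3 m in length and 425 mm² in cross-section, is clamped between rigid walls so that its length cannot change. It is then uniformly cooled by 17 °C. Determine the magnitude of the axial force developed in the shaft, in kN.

The ends cannot move, so σ = EαΔT = 196×10³ × 13.3×10⁻⁶ × 17 = 44.32 MPa.
Axial force P = σA = 44.32 × 425 = 18830 N = 18.83 kN, tensile.

P ≈ 18.8 kN (tensile)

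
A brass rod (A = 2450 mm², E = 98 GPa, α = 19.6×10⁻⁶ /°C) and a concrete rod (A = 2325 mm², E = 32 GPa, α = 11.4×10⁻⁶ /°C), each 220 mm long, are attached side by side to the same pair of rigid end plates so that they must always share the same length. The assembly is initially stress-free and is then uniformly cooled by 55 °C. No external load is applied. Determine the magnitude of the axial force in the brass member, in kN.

The brass has the larger α, so on cooling it would change length more than the concrete if both were free. The rigid plates force a common final length, so the brass is put into tension and the concrete into compression, with equal and opposite forces P (no external load).
Compatibility of the two members (thermal + elastic change equal): (α₁ − α₂)ΔT = P·[1/(A₁E₁) + 1/(A₂E₂)].
|α₁ − α₂|·ΔT = 8.2×10⁻⁶ × 55 = 0.000451.
1/(A₁E₁) + 1/(A₂E₂) = 1/(2450×98×10³) + 1/(2325×32×10³) = 1.761×10⁻⁸ N⁻¹.
P = 0.000451 / 1.761×10⁻⁸ = 25620 N = 25.62 kN.

P ≈ 25.6 kN (tensile in the brass)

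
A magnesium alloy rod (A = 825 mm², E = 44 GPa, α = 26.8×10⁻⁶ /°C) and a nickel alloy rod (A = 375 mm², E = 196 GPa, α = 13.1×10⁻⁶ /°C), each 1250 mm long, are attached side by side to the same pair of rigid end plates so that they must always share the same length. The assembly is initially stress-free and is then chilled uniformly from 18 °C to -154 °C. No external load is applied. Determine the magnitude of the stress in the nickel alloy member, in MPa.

Both members must finish at the same length. With the larger α, the magnesium alloy tends to over-contract; the plates restrain it, putting the magnesium alloy in tension and the nickel alloy in compression. With no external load the two internal forces are equal and opposite, magnitude P.
Compatibility of the two members (thermal + elastic change equal): (α₁ − α₂)ΔT = P·[1/(A₁E₁) + 1/(A₂E₂)].
|α₁ − α₂|·ΔT = 13.7×10⁻⁶ × 172 = 0.002356.
1/(A₁E₁) + 1/(A₂E₂) = 1/(825×44×10³) + 1/(375×196×10³) = 4.115×10⁻⁸ N⁻¹.
So P = 0.002356 / 4.115×10⁻⁸ = 57.26 kN.
σ_{nickel alloy} = P/A₂ = 57260/375 = 152.7 MPa, compressive.

σ ≈ 153 MPa (compressive)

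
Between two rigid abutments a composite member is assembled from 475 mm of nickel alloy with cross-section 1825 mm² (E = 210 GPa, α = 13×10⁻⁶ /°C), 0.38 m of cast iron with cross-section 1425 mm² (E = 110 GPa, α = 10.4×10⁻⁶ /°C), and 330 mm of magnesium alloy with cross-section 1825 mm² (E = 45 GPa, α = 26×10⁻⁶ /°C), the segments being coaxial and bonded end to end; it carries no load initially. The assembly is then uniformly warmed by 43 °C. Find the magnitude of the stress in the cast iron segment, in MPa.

σ ≈ 73.5 MPa (compressive)

If the supports were absent, the total length change would be Σ αᵢΔT Lᵢ = 13×10⁻⁶×43×475 + 10.4×10⁻⁶×43×380 + 26×10⁻⁶×43×330 = 0.8044 mm.
The walls prevent any net length change, so an axial force P (same in every segment) develops. Compatibility: P · Σ Lᵢ/(AᵢEᵢ) = δ_free.
The series flexibility is Σ Lᵢ/(AᵢEᵢ) = 475/(1825×210×10³) + 380/(1425×110×10³) + 330/(1825×45×10³) = 7.682×10⁻⁶ mm/N.
Hence P = δ_free / Σ(L/AE) = 0.8044/7.682×10⁻⁶ = 104.7 kN (compressive).
σ_{cast iron} = P / A = 104700 / 1425 = 73.48 MPa.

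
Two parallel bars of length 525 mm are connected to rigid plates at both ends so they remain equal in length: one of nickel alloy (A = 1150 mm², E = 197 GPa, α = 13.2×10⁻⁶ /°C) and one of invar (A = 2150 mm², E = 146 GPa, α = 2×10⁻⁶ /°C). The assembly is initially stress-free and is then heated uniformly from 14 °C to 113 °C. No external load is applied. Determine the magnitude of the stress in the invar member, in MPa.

σ ≈ 67.9 MPa (tensile)

Both members must finish at the same length. With the larger α, the nickel alloy tends to over-expand; the plates restrain it, putting the nickel alloy in compression and the invar in tension. With no external load the two internal forces are equal and opposite, magnitude P.
Setting the final lengths equal and cancelling L: (α₁ − α₂)ΔT = P/(A₁E₁) + P/(A₂E₂).
|α₁ − α₂|·ΔT = 11.2×10⁻⁶ × 99 = 0.001109.
1/(A₁E₁) + 1/(A₂E₂) = 1/(1150×197×10³) + 1/(2150×146×10³) = 7.6×10⁻⁹ N⁻¹.
P = 0.001109 / 7.6×10⁻⁹ = 145900 N = 145.9 kN.
σ_{invar} = P/A₂ = 145900/2150 = 67.86 MPa, tensile.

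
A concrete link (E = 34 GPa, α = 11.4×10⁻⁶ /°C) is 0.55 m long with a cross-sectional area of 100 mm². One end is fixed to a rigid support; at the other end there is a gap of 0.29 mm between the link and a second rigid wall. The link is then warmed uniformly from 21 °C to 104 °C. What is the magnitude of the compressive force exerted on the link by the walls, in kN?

Free thermal elongation = αΔT L = 11.4×10⁻⁶ × 83 × 550 = 0.5204 mm.
The gap closes (δ_free > 0.29 mm) and the wall then resists a further 0.5204 − 0.29 = 0.2304 mm of expansion.
So σ = E(δ_free − g)/L = 34×10³ × 0.2304/550 = 14.24 MPa.
Force on the wall = σA = 14.24 × 100 mm² = 1.424 kN.

P ≈ 1.42 kN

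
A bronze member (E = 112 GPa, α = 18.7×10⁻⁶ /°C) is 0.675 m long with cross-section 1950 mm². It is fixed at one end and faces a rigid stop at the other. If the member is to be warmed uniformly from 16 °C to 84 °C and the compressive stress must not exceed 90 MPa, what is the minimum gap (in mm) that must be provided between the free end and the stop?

With no wall the member would lengthen by αΔT L = 18.7×10⁻⁶ × 68 × 675 = 0.8583 mm.
At the allowable stress the elastic shortening the wall may impose is σL/E = 90 × 675 / (112×10³) = 0.5424 mm.
The gap must absorb the remainder: g_min = 0.8583 − 0.5424 = 0.3159 mm.

g ≈ 0.316 mm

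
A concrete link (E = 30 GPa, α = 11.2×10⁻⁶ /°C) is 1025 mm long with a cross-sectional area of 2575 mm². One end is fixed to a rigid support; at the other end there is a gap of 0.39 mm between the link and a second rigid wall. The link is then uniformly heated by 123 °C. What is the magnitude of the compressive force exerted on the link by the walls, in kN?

P ≈ 77 kN

Unrestrained expansion: δ_free = αΔT L = 11.2×10⁻⁶ × 123 × 1025 = 1.412 mm.
After closing the 0.39 mm clearance, 1.412 − 0.39 = 1.022 mm of expansion remains to be suppressed by the wall.
Compatibility: PL/(AE) = 1.022 mm, so σ = P/A = E × (1.022/1025) = 29.91 MPa.
P = σA = 29.91 × 2575 = 77.03 kN.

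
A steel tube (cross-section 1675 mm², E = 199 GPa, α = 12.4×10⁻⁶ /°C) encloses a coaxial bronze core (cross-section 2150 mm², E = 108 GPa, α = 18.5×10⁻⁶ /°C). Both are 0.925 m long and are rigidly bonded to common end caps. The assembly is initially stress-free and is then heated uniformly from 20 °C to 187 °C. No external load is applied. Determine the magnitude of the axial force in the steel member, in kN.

Equilibrium of a rigid end plate with no external load gives equal and opposite internal forces ±P in the two members. Since α_{bronze} > α_{steel}, heating drives the bronze into compression and the steel into tension.
Compatibility of the two members (thermal + elastic change equal): (α₁ − α₂)ΔT = P·[1/(A₁E₁) + 1/(A₂E₂)].
|α₁ − α₂|·ΔT = 6.1×10⁻⁶ × 167 = 0.001019.
1/(A₁E₁) + 1/(A₂E₂) = 1/(1675×199×10³) + 1/(2150×108×10³) = 7.307×10⁻⁹ N⁻¹.
So P = 0.001019 / 7.307×10⁻⁹ = 139.4 kN.

P ≈ 139 kN (tensile in the steel)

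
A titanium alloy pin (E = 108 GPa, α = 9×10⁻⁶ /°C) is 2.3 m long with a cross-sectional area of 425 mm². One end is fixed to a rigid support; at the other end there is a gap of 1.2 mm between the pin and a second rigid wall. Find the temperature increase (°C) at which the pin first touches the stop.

Contact occurs when the free expansion equals the gap: αΔT L = 1.2 mm.
ΔT = 1.2 / (9×10⁻⁶ × 2300) = 57.97 °C.

ΔT ≈ 58 °C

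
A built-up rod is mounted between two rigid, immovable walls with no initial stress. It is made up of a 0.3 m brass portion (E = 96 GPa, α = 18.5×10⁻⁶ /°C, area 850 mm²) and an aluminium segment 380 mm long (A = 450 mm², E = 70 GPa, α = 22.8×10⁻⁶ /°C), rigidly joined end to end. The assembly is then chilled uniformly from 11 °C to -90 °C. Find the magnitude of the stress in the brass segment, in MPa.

σ ≈ 107 MPa (tensile)

With the walls removed the bar would change length by δ_free = Σ αᵢΔT Lᵢ = 18.5×10⁻⁶×101×300 + 22.8×10⁻⁶×101×380 = 1.436 mm.
The walls prevent any net length change, so an axial force P (same in every segment) develops. Compatibility: P · Σ Lᵢ/(AᵢEᵢ) = δ_free.
The series flexibility is Σ Lᵢ/(AᵢEᵢ) = 300/(850×96×10³) + 380/(450×70×10³) = 1.574×10⁻⁵ mm/N.
Hence P = δ_free / Σ(L/AE) = 1.436/1.574×10⁻⁵ = 91.21 kN (tensile).
σ_{brass} = P / A = 91210 / 850 = 107.3 MPa.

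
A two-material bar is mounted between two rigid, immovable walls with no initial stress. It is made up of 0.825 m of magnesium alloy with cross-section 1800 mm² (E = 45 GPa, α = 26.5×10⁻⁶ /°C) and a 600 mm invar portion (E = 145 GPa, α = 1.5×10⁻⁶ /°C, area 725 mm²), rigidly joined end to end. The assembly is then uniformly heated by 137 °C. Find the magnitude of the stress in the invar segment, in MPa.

σ ≈ 271 MPa (compressive)

Free thermal expansion of the whole bar: Σ αᵢΔT Lᵢ = 26.5×10⁻⁶×137×825 + 1.5×10⁻⁶×137×600 = 3.118 mm.
Since the ends are fixed, an axial force P builds up, equal in every segment, with P · Σ Lᵢ/(AᵢEᵢ) = δ_free.
Σ Lᵢ/(AᵢEᵢ) = 825/(1800×45×10³) + 600/(725×145×10³) = 1.589×10⁻⁵ mm/N.
Hence P = δ_free / Σ(L/AE) = 3.118/1.589×10⁻⁵ = 196.2 kN (compressive).
σ_{invar} = P / A = 196200 / 725 = 270.6 MPa.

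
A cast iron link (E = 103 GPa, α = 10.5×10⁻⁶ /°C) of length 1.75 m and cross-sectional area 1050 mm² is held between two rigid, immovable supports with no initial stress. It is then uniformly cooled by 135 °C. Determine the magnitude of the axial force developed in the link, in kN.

P ≈ 153 kN (tensile)

Full restraint means ε = 0, so the stress is σ = EαΔT = 103×10³ × 10.5×10⁻⁶ × 135 = 146 MPa.
Then P = σA = 146 × 1050 mm² = 153.3 kN, tensile.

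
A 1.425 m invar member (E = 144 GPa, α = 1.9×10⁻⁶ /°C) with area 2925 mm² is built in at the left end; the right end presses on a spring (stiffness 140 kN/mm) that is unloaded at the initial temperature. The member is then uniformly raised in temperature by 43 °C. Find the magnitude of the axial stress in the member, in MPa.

σ ≈ 3.78 MPa (compressive)

The unrestrained thermal change is αΔT L = 1.9×10⁻⁶ × 43 × 1425 = 0.1164 mm.
Let P be the compressive force at the spring. The member shortens elastically by PL/(AE) and the spring compresses by P/k; together these equal δ_free.
P [ L/(AE) + 1/k ] = δ_free → P [ 1425/(2925×144×10³) + 1/(140×10³) ] = 0.1164.
P = 0.1164 / 1.053×10⁻⁵ = 11060 N.
σ = P/A = 11060/2925 = 3.781 MPa.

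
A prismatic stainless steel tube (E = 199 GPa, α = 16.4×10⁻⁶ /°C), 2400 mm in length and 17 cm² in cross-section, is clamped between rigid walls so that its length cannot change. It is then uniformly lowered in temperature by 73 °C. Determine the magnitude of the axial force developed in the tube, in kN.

P ≈ 405 kN (tensile)

With zero net strain, σ = E·αΔT = 199 GPa × 16.4×10⁻⁶ × 73 = 238.2 MPa.
P = AEαΔT = 1700 × 199×10³ × 16.4×10⁻⁶ × 73 = 405 kN (tensile).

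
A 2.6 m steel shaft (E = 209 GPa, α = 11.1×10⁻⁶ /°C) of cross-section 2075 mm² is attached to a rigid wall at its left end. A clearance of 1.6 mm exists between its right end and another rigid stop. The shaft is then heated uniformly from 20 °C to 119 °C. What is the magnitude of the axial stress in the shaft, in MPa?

If the wall were absent the shaft would grow by αΔT L = 11.1×10⁻⁶ × 99 × 2600 = 2.857 mm.
After closing the 1.6 mm clearance, 2.857 − 1.6 = 1.257 mm of expansion remains to be suppressed by the wall.
Compatibility: PL/(AE) = 1.257 mm, so σ = P/A = E × (1.257/2600) = 101.1 MPa.

σ ≈ 101 MPa (compressive)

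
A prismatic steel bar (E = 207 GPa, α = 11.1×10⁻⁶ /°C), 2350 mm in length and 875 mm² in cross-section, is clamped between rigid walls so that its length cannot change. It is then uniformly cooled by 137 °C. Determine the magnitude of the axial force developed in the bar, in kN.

P ≈ 275 kN (tensile)

Full restraint means ε = 0, so the stress is σ = EαΔT = 207×10³ × 11.1×10⁻⁶ × 137 = 314.8 MPa.
P = AEαΔT = 875 × 207×10³ × 11.1×10⁻⁶ × 137 = 275.4 kN (tensile).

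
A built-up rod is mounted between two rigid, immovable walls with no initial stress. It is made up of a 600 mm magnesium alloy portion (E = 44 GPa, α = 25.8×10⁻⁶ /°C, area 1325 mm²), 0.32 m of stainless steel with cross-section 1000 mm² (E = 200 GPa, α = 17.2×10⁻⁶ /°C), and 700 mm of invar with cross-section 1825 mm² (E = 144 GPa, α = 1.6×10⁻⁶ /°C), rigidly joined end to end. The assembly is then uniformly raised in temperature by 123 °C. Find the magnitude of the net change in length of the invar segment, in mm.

With the walls removed the bar would change length by δ_free = Σ αᵢΔT Lᵢ = 25.8×10⁻⁶×123×600 + 17.2×10⁻⁶×123×320 + 1.6×10⁻⁶×123×700 = 2.719 mm.
The walls prevent any net length change, so an axial force P (same in every segment) develops. Compatibility: P · Σ Lᵢ/(AᵢEᵢ) = δ_free.
The series flexibility is Σ Lᵢ/(AᵢEᵢ) = 600/(1325×44×10³) + 320/(1000×200×10³) + 700/(1825×144×10³) = 1.456×10⁻⁵ mm/N.
P = 2.719 / 1.456×10⁻⁵ = 186800 N = 186.8 kN, compressive.
For the invar segment, free thermal change = 1.6×10⁻⁶×123×700 = 0.1378 mm and elastic change from P = 186800×700/(1825×144×10³) = 0.4975 mm; these oppose, so the net change is 0.36 mm (segment shortens).

|ΔL| ≈ 0.36 mm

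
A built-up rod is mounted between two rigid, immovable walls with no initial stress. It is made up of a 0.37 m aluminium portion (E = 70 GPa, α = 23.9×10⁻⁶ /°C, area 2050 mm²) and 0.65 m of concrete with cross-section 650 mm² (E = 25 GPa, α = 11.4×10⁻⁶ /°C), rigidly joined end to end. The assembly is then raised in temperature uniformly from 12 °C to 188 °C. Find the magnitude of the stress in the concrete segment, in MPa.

σ ≈ 103 MPa (compressive)

Free thermal expansion of the whole bar: Σ αᵢΔT Lᵢ = 23.9×10⁻⁶×176×370 + 11.4×10⁻⁶×176×650 = 2.861 mm.
Since the ends are fixed, an axial force P builds up, equal in every segment, with P · Σ Lᵢ/(AᵢEᵢ) = δ_free.
Σ Lᵢ/(AᵢEᵢ) = 370/(2050×70×10³) + 650/(650×25×10³) = 4.258×10⁻⁵ mm/N.
Hence P = δ_free / Σ(L/AE) = 2.861/4.258×10⁻⁵ = 67.18 kN (compressive).
σ_{concrete} = P / A = 67180 / 650 = 103.4 MPa.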